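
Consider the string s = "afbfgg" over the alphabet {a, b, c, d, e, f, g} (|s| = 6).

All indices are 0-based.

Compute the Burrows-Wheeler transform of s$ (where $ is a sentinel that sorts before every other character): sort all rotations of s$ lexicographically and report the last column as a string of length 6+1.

rank  rotation last
    0  $afbfgg  g
    1  afbfgg$  $
    2  bfgg$af  f
    3  fbfgg$a  a
    4  fgg$afb  b
    5  g$afbfg  g
    6  gg$afbf  f

g$fabgf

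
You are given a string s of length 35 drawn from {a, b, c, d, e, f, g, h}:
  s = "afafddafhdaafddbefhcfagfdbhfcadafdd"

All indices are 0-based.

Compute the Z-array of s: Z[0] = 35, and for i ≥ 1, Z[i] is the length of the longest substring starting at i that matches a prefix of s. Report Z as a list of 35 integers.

Z[0]=35
i=1: outside box; Z[1]=0
i=2: outside box; Z[2]=2 grow→box=[2,4)
i=3: min(r-i=1, Z[1]=0)=0; Z[3]=0
i=4: outside box; Z[4]=0
i=5: outside box; Z[5]=0
i=6: outside box; Z[6]=2 grow→box=[6,8)
i=7: min(r-i=1, Z[1]=0)=0; Z[7]=0
i=8: outside box; Z[8]=0
i=9: outside box; Z[9]=0
i=10: outside box; Z[10]=1 grow→box=[10,11)
i=11: outside box; Z[11]=2 grow→box=[11,13)
i=12: min(r-i=1, Z[1]=0)=0; Z[12]=0
i=13: outside box; Z[13]=0
i=14: outside box; Z[14]=0
i=15: outside box; Z[15]=0
i=16: outside box; Z[16]=0
i=17: outside box; Z[17]=0
i=18: outside box; Z[18]=0
i=19: outside box; Z[19]=0
i=20: outside box; Z[20]=0
i=21: outside box; Z[21]=1 grow→box=[21,22)
i=22: outside box; Z[22]=0
i=23: outside box; Z[23]=0
i=24: outside box; Z[24]=0
i=25: outside box; Z[25]=0
i=26: outside box; Z[26]=0
i=27: outside box; Z[27]=0
i=28: outside box; Z[28]=0
i=29: outside box; Z[29]=1 grow→box=[29,30)
i=30: outside box; Z[30]=0
i=31: outside box; Z[31]=2 grow→box=[31,33)
i=32: min(r-i=1, Z[1]=0)=0; Z[32]=0
i=33: outside box; Z[33]=0
i=34: outside box; Z[34]=0

[35, 0, 2, 0, 0, 0, 2, 0, 0, 0, 1, 2, 0, 0, 0, 0, 0, 0, 0, 0, 0, 1, 0, 0, 0, 0, 0, 0, 0, 1, 0, 2, 0, 0, 0]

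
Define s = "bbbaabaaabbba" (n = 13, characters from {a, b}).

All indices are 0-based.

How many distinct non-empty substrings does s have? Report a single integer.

sorted suffixes:
  #0 SA[0]=12  'a'
  #1 SA[1]=6  'aaabbba'
  #2 SA[2]=3  'aabaaabbba'
  #3 SA[3]=7  'aabbba'
  #4 SA[4]=4  'abaaabbba'
  #5 SA[5]=8  'abbba'
  #6 SA[6]=11  'ba'
  #7 SA[7]=5  'baaabbba'
  #8 SA[8]=2  'baabaaabbba'
  #9 SA[9]=10  'bba'
  #10 SA[10]=1  'bbaabaaabbba'
  #11 SA[11]=9  'bbba'
  #12 SA[12]=0  'bbbaabaaabbba'

SA = [12, 6, 3, 7, 4, 8, 11, 5, 2, 10, 1, 9, 0]
i: (SA[i-1],SA[i]) lcp shared
  1: (12,6) 1 'a'
  2: (6,3) 2 'aa'
  3: (3,7) 3 'aab'
  4: (7,4) 1 'a'
  5: (4,8) 2 'ab'
  6: (8,11) 0 ''
  7: (11,5) 2 'ba'
  8: (5,2) 3 'baa'
  9: (2,10) 1 'b'
  10: (10,1) 3 'bba'
  11: (1,9) 2 'bb'
  12: (9,0) 4 'bbba'

n(n+1)/2 = 13·14/2 = 91
Σ LCP = 0 + 1 + 2 + 3 + 1 + 2 + 0 + 2 + 3 + 1 + 3 + 2 + 4 = 24
distinct = 91 − 24 = 67

67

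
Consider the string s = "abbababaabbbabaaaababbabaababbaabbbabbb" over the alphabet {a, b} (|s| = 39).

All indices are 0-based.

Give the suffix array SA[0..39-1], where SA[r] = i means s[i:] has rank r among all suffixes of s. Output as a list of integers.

sorted suffixes:
  #0 SA[0]=14  'aaaababbabaababbaabbbabbb'
  #1 SA[1]=15  'aaababbabaababbaabbbabbb'
  #2 SA[2]=24  'aababbaabbbabbb'
  #3 SA[3]=16  'aababbabaababbaabbbabbb'
  #4 SA[4]=7  'aabbbabaaaababbabaababbaabbbabbb'
  #5 SA[5]=30  'aabbbabbb'
  #6 SA[6]=12  'abaaaababbabaababbaabbbabbb'
  #7 SA[7]=22  'abaababbaabbbabbb'
  #8 SA[8]=5  'abaabbbabaaaababbabaababbaabbbabbb'
  #9 SA[9]=3  'ababaabbbabaaaababbabaababbaabbbabbb'
  #10 SA[10]=25  'ababbaabbbabbb'
  #11 SA[11]=17  'ababbabaababbaabbbabbb'
  #12 SA[12]=27  'abbaabbbabbb'
  #13 SA[13]=19  'abbabaababbaabbbabbb'
  #14 SA[14]=0  'abbababaabbbabaaaababbabaababbaabbbabbb'
  #15 SA[15]=35  'abbb'
  #16 SA[16]=8  'abbbabaaaababbabaababbaabbbabbb'
  #17 SA[17]=31  'abbbabbb'
  #18 SA[18]=38  'b'
  #19 SA[19]=13  'baaaababbabaababbaabbbabbb'
  #20 SA[20]=23  'baababbaabbbabbb'
  #21 SA[21]=6  'baabbbabaaaababbabaababbaabbbabbb'
  #22 SA[22]=29  'baabbbabbb'
  #23 SA[23]=11  'babaaaababbabaababbaabbbabbb'
  #24 SA[24]=21  'babaababbaabbbabbb'
  #25 SA[25]=4  'babaabbbabaaaababbabaababbaabbbabbb'
  #26 SA[26]=2  'bababaabbbabaaaababbabaababbaabbbabbb'
  #27 SA[27]=26  'babbaabbbabbb'
  #28 SA[28]=18  'babbabaababbaabbbabbb'
  #29 SA[29]=34  'babbb'
  #30 SA[30]=37  'bb'
  #31 SA[31]=28  'bbaabbbabbb'
  #32 SA[32]=10  'bbabaaaababbabaababbaabbbabbb'
  #33 SA[33]=20  'bbabaababbaabbbabbb'
  #34 SA[34]=1  'bbababaabbbabaaaababbabaababbaabbbabbb'
  #35 SA[35]=33  'bbabbb'
  #36 SA[36]=36  'bbb'
  #37 SA[37]=9  'bbbabaaaababbabaababbaabbbabbb'
  #38 SA[38]=32  'bbbabbb'

[14, 15, 24, 16, 7, 30, 12, 22, 5, 3, 25, 17, 27, 19, 0, 35, 8, 31, 38, 13, 23, 6, 29, 11, 21, 4, 2, 26, 18, 34, 37, 28, 10, 20, 1, 33, 36, 9, 32]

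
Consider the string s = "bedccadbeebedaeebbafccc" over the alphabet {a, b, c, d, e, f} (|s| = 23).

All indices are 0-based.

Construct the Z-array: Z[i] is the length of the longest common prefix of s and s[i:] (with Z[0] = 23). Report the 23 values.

[23, 0, 0, 0, 0, 0, 0, 2, 0, 0, 3, 0, 0, 0, 0, 0, 1, 1, 0, 0, 0, 0, 0]

Z[0]=23
i=1: outside box; Z[1]=0
i=2: outside box; Z[2]=0
i=3: outside box; Z[3]=0
i=4: outside box; Z[4]=0
i=5: outside box; Z[5]=0
i=6: outside box; Z[6]=0
i=7: outside box; Z[7]=2 grow→box=[7,9)
i=8: min(r-i=1, Z[1]=0)=0; Z[8]=0
i=9: outside box; Z[9]=0
i=10: outside box; Z[10]=3 grow→box=[10,13)
i=11: min(r-i=2, Z[1]=0)=0; Z[11]=0
i=12: min(r-i=1, Z[2]=0)=0; Z[12]=0
i=13: outside box; Z[13]=0
i=14: outside box; Z[14]=0
i=15: outside box; Z[15]=0
i=16: outside box; Z[16]=1 grow→box=[16,17)
i=17: outside box; Z[17]=1 grow→box=[17,18)
i=18: outside box; Z[18]=0
i=19: outside box; Z[19]=0
i=20: outside box; Z[20]=0
i=21: outside box; Z[21]=0
i=22: outside box; Z[22]=0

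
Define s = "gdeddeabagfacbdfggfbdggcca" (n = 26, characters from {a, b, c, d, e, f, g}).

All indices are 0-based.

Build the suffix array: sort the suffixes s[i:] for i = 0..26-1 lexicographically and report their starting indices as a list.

rank | idx | suffix
   0 |  25 | a
   1 |   6 | abagfacbdfggfbdggcca
   2 |  11 | acbdfggfbdggcca
   3 |   8 | agfacbdfggfbdggcca
   4 |   7 | bagfacbdfggfbdggcca
   5 |  13 | bdfggfbdggcca
   6 |  19 | bdggcca
   7 |  24 | ca
   8 |  12 | cbdfggfbdggcca
   9 |  23 | cca
  10 |   3 | ddeabagfacbdfggfbdggcca
  11 |   4 | deabagfacbdfggfbdggcca
  12 |   1 | deddeabagfacbdfggfbdggcca
  13 |  14 | dfggfbdggcca
  14 |  20 | dggcca
  15 |   5 | eabagfacbdfggfbdggcca
  16 |   2 | eddeabagfacbdfggfbdggcca
  17 |  10 | facbdfggfbdggcca
  18 |  18 | fbdggcca
  19 |  15 | fggfbdggcca
  20 |  22 | gcca
  21 |   0 | gdeddeabagfacbdfggfbdggcca
  22 |   9 | gfacbdfggfbdggcca
  23 |  17 | gfbdggcca
  24 |  21 | ggcca
  25 |  16 | ggfbdggcca

[25, 6, 11, 8, 7, 13, 19, 24, 12, 23, 3, 4, 1, 14, 20, 5, 2, 10, 18, 15, 22, 0, 9, 17, 21, 16]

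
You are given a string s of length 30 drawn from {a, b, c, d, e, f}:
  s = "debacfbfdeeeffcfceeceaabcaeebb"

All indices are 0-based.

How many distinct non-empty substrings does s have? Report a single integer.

433

rank | idx | suffix
   0 |  21 | aabcaeebb
   1 |  22 | abcaeebb
   2 |   3 | acfbfdeeeffcfceeceaabcaeebb
   3 |  25 | aeebb
   4 |  29 | b
   5 |   2 | bacfbfdeeeffcfceeceaabcaeebb
   6 |  28 | bb
   7 |  23 | bcaeebb
   8 |   6 | bfdeeeffcfceeceaabcaeebb
   9 |  24 | caeebb
  10 |  19 | ceaabcaeebb
  11 |  16 | ceeceaabcaeebb
  12 |   4 | cfbfdeeeffcfceeceaabcaeebb
  13 |  14 | cfceeceaabcaeebb
  14 |   0 | debacfbfdeeeffcfceeceaabcaeebb
  15 |   8 | deeeffcfceeceaabcaeebb
  16 |  20 | eaabcaeebb
  17 |   1 | ebacfbfdeeeffcfceeceaabcaeebb
  18 |  27 | ebb
  19 |  18 | eceaabcaeebb
  20 |  26 | eebb
  21 |  17 | eeceaabcaeebb
  22 |   9 | eeeffcfceeceaabcaeebb
  23 |  10 | eeffcfceeceaabcaeebb
  24 |  11 | effcfceeceaabcaeebb
  25 |   5 | fbfdeeeffcfceeceaabcaeebb
  26 |  15 | fceeceaabcaeebb
  27 |  13 | fcfceeceaabcaeebb
  28 |   7 | fdeeeffcfceeceaabcaeebb
  29 |  12 | ffcfceeceaabcaeebb

SA = [21, 22, 3, 25, 29, 2, 28, 23, 6, 24, 19, 16, 4, 14, 0, 8, 20, 1, 27, 18, 26, 17, 9, 10, 11, 5, 15, 13, 7, 12]
rank  pair      lcp
   1  s[21:],s[22:]  1  'a'
   2  s[22:],s[3:]  1  'a'
   3  s[3:],s[25:]  1  'a'
   4  s[25:],s[29:]  0  ''
   5  s[29:],s[2:]  1  'b'
   6  s[2:],s[28:]  1  'b'
   7  s[28:],s[23:]  1  'b'
   8  s[23:],s[6:]  1  'b'
   9  s[6:],s[24:]  0  ''
  10  s[24:],s[19:]  1  'c'
  11  s[19:],s[16:]  2  'ce'
  12  s[16:],s[4:]  1  'c'
  13  s[4:],s[14:]  2  'cf'
  14  s[14:],s[0:]  0  ''
  15  s[0:],s[8:]  2  'de'
  16  s[8:],s[20:]  0  ''
  17  s[20:],s[1:]  1  'e'
  18  s[1:],s[27:]  2  'eb'
  19  s[27:],s[18:]  1  'e'
  20  s[18:],s[26:]  1  'e'
  21  s[26:],s[17:]  2  'ee'
  22  s[17:],s[9:]  2  'ee'
  23  s[9:],s[10:]  2  'ee'
  24  s[10:],s[11:]  1  'e'
  25  s[11:],s[5:]  0  ''
  26  s[5:],s[15:]  1  'f'
  27  s[15:],s[13:]  2  'fc'
  28  s[13:],s[7:]  1  'f'
  29  s[7:],s[12:]  1  'f'

n(n+1)/2 = 30·31/2 = 465
Σ LCP = 0 + 1 + 1 + 1 + 0 + 1 + 1 + 1 + 1 + 0 + 1 + 2 + 1 + 2 + 0 + 2 + 0 + 1 + 2 + 1 + 1 + 2 + 2 + 2 + 1 + 0 + 1 + 2 + 1 + 1 = 32
distinct = 465 − 32 = 433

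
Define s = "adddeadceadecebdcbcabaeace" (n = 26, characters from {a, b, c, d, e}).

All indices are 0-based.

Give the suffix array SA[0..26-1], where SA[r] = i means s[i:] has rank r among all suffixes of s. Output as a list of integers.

[19, 23, 5, 0, 9, 21, 20, 17, 14, 18, 16, 24, 7, 12, 15, 6, 1, 2, 3, 10, 25, 22, 4, 8, 13, 11]

rank→(start, suffix):
  0 → (19, 'abaeace')
  1 → (23, 'ace')
  2 → (5, 'adceadecebdcbcabaeace')
  3 → (0, 'adddeadceadecebdcbcabaeace')
  4 → (9, 'adecebdcbcabaeace')
  5 → (21, 'aeace')
  6 → (20, 'baeace')
  7 → (17, 'bcabaeace')
  8 → (14, 'bdcbcabaeace')
  9 → (18, 'cabaeace')
  10 → (16, 'cbcabaeace')
  11 → (24, 'ce')
  12 → (7, 'ceadecebdcbcabaeace')
  13 → (12, 'cebdcbcabaeace')
  14 → (15, 'dcbcabaeace')
  15 → (6, 'dceadecebdcbcabaeace')
  16 → (1, 'dddeadceadecebdcbcabaeace')
  17 → (2, 'ddeadceadecebdcbcabaeace')
  18 → (3, 'deadceadecebdcbcabaeace')
  19 → (10, 'decebdcbcabaeace')
  20 → (25, 'e')
  21 → (22, 'eace')
  22 → (4, 'eadceadecebdcbcabaeace')
  23 → (8, 'eadecebdcbcabaeace')
  24 → (13, 'ebdcbcabaeace')
  25 → (11, 'ecebdcbcabaeace')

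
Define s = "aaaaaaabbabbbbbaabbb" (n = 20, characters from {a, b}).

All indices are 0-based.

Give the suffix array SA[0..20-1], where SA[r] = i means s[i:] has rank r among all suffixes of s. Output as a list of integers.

[0, 1, 2, 3, 4, 5, 15, 6, 16, 9, 19, 14, 8, 18, 13, 7, 17, 12, 11, 10]

rank→(start, suffix):
  0 → (0, 'aaaaaaabbabbbbbaabbb')
  1 → (1, 'aaaaaabbabbbbbaabbb')
  2 → (2, 'aaaaabbabbbbbaabbb')
  3 → (3, 'aaaabbabbbbbaabbb')
  4 → (4, 'aaabbabbbbbaabbb')
  5 → (5, 'aabbabbbbbaabbb')
  6 → (15, 'aabbb')
  7 → (6, 'abbabbbbbaabbb')
  8 → (16, 'abbb')
  9 → (9, 'abbbbbaabbb')
  10 → (19, 'b')
  11 → (14, 'baabbb')
  12 → (8, 'babbbbbaabbb')
  13 → (18, 'bb')
  14 → (13, 'bbaabbb')
  15 → (7, 'bbabbbbbaabbb')
  16 → (17, 'bbb')
  17 → (12, 'bbbaabbb')
  18 → (11, 'bbbbaabbb')
  19 → (10, 'bbbbbaabbb')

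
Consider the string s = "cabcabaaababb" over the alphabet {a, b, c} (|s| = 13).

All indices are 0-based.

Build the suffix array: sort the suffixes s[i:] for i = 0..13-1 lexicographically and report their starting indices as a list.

rank→(start, suffix):
  0 → (6, 'aaababb')
  1 → (7, 'aababb')
  2 → (4, 'abaaababb')
  3 → (8, 'ababb')
  4 → (10, 'abb')
  5 → (1, 'abcabaaababb')
  6 → (12, 'b')
  7 → (5, 'baaababb')
  8 → (9, 'babb')
  9 → (11, 'bb')
  10 → (2, 'bcabaaababb')
  11 → (3, 'cabaaababb')
  12 → (0, 'cabcabaaababb')

[6, 7, 4, 8, 10, 1, 12, 5, 9, 11, 2, 3, 0]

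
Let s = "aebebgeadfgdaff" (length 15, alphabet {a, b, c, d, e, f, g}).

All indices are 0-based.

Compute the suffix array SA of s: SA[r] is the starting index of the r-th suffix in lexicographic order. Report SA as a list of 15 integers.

[7, 0, 12, 2, 4, 11, 8, 6, 1, 3, 14, 13, 9, 10, 5]

sorted suffixes:
  #0 SA[0]=7  'adfgdaff'
  #1 SA[1]=0  'aebebgeadfgdaff'
  #2 SA[2]=12  'aff'
  #3 SA[3]=2  'bebgeadfgdaff'
  #4 SA[4]=4  'bgeadfgdaff'
  #5 SA[5]=11  'daff'
  #6 SA[6]=8  'dfgdaff'
  #7 SA[7]=6  'eadfgdaff'
  #8 SA[8]=1  'ebebgeadfgdaff'
  #9 SA[9]=3  'ebgeadfgdaff'
  #10 SA[10]=14  'f'
  #11 SA[11]=13  'ff'
  #12 SA[12]=9  'fgdaff'
  #13 SA[13]=10  'gdaff'
  #14 SA[14]=5  'geadfgdaff'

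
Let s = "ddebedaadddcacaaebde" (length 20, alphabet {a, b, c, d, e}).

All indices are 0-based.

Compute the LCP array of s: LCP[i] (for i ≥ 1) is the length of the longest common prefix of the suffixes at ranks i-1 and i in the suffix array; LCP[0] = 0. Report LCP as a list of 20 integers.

[0, 2, 1, 1, 1, 0, 1, 0, 2, 0, 1, 1, 2, 2, 1, 2, 0, 1, 2, 1]

rank | idx | suffix
   0 |   6 | aadddcacaaebde
   1 |  14 | aaebde
   2 |  12 | acaaebde
   3 |   7 | adddcacaaebde
   4 |  15 | aebde
   5 |  17 | bde
   6 |   3 | bedaadddcacaaebde
   7 |  13 | caaebde
   8 |  11 | cacaaebde
   9 |   5 | daadddcacaaebde
  10 |  10 | dcacaaebde
  11 |   9 | ddcacaaebde
  12 |   8 | dddcacaaebde
  13 |   0 | ddebedaadddcacaaebde
  14 |  18 | de
  15 |   1 | debedaadddcacaaebde
  16 |  19 | e
  17 |  16 | ebde
  18 |   2 | ebedaadddcacaaebde
  19 |   4 | edaadddcacaaebde

SA = [6, 14, 12, 7, 15, 17, 3, 13, 11, 5, 10, 9, 8, 0, 18, 1, 19, 16, 2, 4]
i: (SA[i-1],SA[i]) lcp shared
  1: (6,14) 2 'aa'
  2: (14,12) 1 'a'
  3: (12,7) 1 'a'
  4: (7,15) 1 'a'
  5: (15,17) 0 ''
  6: (17,3) 1 'b'
  7: (3,13) 0 ''
  8: (13,11) 2 'ca'
  9: (11,5) 0 ''
  10: (5,10) 1 'd'
  11: (10,9) 1 'd'
  12: (9,8) 2 'dd'
  13: (8,0) 2 'dd'
  14: (0,18) 1 'd'
  15: (18,1) 2 'de'
  16: (1,19) 0 ''
  17: (19,16) 1 'e'
  18: (16,2) 2 'eb'
  19: (2,4) 1 'e'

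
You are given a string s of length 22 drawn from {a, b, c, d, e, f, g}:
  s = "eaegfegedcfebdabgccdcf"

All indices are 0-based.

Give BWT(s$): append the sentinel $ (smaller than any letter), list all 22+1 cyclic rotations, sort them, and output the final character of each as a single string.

fdeeagcddbce$fgfaccgbee

rank  rotation                 last
    0  $eaegfegedcfebdabgccdcf  f
    1  abgccdcf$eaegfegedcfebd  d
    2  aegfegedcfebdabgccdcf$e  e
    3  bdabgccdcf$eaegfegedcfe  e
    4  bgccdcf$eaegfegedcfebda  a
    5  ccdcf$eaegfegedcfebdabg  g
    6  cdcf$eaegfegedcfebdabgc  c
    7  cf$eaegfegedcfebdabgccd  d
    8  cfebdabgccdcf$eaegfeged  d
    9  dabgccdcf$eaegfegedcfeb  b
   10  dcf$eaegfegedcfebdabgcc  c
   11  dcfebdabgccdcf$eaegfege  e
   12  eaegfegedcfebdabgccdcf$  $
   13  ebdabgccdcf$eaegfegedcf  f
   14  edcfebdabgccdcf$eaegfeg  g
   15  egedcfebdabgccdcf$eaegf  f
   16  egfegedcfebdabgccdcf$ea  a
   17  f$eaegfegedcfebdabgccdc  c
   18  febdabgccdcf$eaegfegedc  c
   19  fegedcfebdabgccdcf$eaeg  g
   20  gccdcf$eaegfegedcfebdab  b
   21  gedcfebdabgccdcf$eaegfe  e
   22  gfegedcfebdabgccdcf$eae  e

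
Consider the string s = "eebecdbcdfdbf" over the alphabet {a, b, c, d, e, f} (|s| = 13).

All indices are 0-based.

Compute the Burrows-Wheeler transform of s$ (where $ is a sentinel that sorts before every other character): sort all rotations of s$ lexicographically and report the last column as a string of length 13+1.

rank  rotation        last
    0  $eebecdbcdfdbf  f
    1  bcdfdbf$eebecd  d
    2  becdbcdfdbf$ee  e
    3  bf$eebecdbcdfd  d
    4  cdbcdfdbf$eebe  e
    5  cdfdbf$eebecdb  b
    6  dbcdfdbf$eebec  c
    7  dbf$eebecdbcdf  f
    8  dfdbf$eebecdbc  c
    9  ebecdbcdfdbf$e  e
   10  ecdbcdfdbf$eeb  b
   11  eebecdbcdfdbf$  $
   12  f$eebecdbcdfdb  b
   13  fdbf$eebecdbcd  d

fdedebcfceb$bd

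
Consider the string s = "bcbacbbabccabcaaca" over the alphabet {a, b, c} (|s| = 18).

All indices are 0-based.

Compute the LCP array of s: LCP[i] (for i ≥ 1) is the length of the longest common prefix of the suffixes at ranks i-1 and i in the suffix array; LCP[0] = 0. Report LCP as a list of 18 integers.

sorted suffixes:
  #0 SA[0]=17  'a'
  #1 SA[1]=14  'aaca'
  #2 SA[2]=11  'abcaaca'
  #3 SA[3]=7  'abccabcaaca'
  #4 SA[4]=15  'aca'
  #5 SA[5]=3  'acbbabccabcaaca'
  #6 SA[6]=6  'babccabcaaca'
  #7 SA[7]=2  'bacbbabccabcaaca'
  #8 SA[8]=5  'bbabccabcaaca'
  #9 SA[9]=12  'bcaaca'
  #10 SA[10]=0  'bcbacbbabccabcaaca'
  #11 SA[11]=8  'bccabcaaca'
  #12 SA[12]=16  'ca'
  #13 SA[13]=13  'caaca'
  #14 SA[14]=10  'cabcaaca'
  #15 SA[15]=1  'cbacbbabccabcaaca'
  #16 SA[16]=4  'cbbabccabcaaca'
  #17 SA[17]=9  'ccabcaaca'

SA = [17, 14, 11, 7, 15, 3, 6, 2, 5, 12, 0, 8, 16, 13, 10, 1, 4, 9]
rank  pair      lcp
   1  s[17:],s[14:]  1  'a'
   2  s[14:],s[11:]  1  'a'
   3  s[11:],s[7:]  3  'abc'
   4  s[7:],s[15:]  1  'a'
   5  s[15:],s[3:]  2  'ac'
   6  s[3:],s[6:]  0  ''
   7  s[6:],s[2:]  2  'ba'
   8  s[2:],s[5:]  1  'b'
   9  s[5:],s[12:]  1  'b'
  10  s[12:],s[0:]  2  'bc'
  11  s[0:],s[8:]  2  'bc'
  12  s[8:],s[16:]  0  ''
  13  s[16:],s[13:]  2  'ca'
  14  s[13:],s[10:]  2  'ca'
  15  s[10:],s[1:]  1  'c'
  16  s[1:],s[4:]  2  'cb'
  17  s[4:],s[9:]  1  'c'

[0, 1, 1, 3, 1, 2, 0, 2, 1, 1, 2, 2, 0, 2, 2, 1, 2, 1]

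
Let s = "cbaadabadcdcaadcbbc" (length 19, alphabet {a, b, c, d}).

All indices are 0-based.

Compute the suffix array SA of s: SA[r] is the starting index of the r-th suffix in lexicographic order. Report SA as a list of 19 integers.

rank→(start, suffix):
  0 → (2, 'aadabadcdcaadcbbc')
  1 → (12, 'aadcbbc')
  2 → (5, 'abadcdcaadcbbc')
  3 → (3, 'adabadcdcaadcbbc')
  4 → (13, 'adcbbc')
  5 → (7, 'adcdcaadcbbc')
  6 → (1, 'baadabadcdcaadcbbc')
  7 → (6, 'badcdcaadcbbc')
  8 → (16, 'bbc')
  9 → (17, 'bc')
  10 → (18, 'c')
  11 → (11, 'caadcbbc')
  12 → (0, 'cbaadabadcdcaadcbbc')
  13 → (15, 'cbbc')
  14 → (9, 'cdcaadcbbc')
  15 → (4, 'dabadcdcaadcbbc')
  16 → (10, 'dcaadcbbc')
  17 → (14, 'dcbbc')
  18 → (8, 'dcdcaadcbbc')

[2, 12, 5, 3, 13, 7, 1, 6, 16, 17, 18, 11, 0, 15, 9, 4, 10, 14, 8]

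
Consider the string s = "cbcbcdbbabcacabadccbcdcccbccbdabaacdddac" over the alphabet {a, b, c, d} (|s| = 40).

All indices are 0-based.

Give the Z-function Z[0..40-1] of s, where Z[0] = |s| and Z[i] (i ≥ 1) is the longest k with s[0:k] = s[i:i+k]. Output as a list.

Z[0]=40
i=1: i≥r, start 0; Z[1]=0
i=2: i≥r, start 0; Z[2]=3 grow→box=[2,5)
i=3: min(r-i=2, Z[1]=0)=0; Z[3]=0
i=4: min(r-i=1, Z[2]=3)=1; Z[4]=1
i=5: i≥r, start 0; Z[5]=0
i=6: i≥r, start 0; Z[6]=0
i=7: i≥r, start 0; Z[7]=0
i=8: i≥r, start 0; Z[8]=0
i=9: i≥r, start 0; Z[9]=0
i=10: i≥r, start 0; Z[10]=1 grow→box=[10,11)
i=11: i≥r, start 0; Z[11]=0
i=12: i≥r, start 0; Z[12]=1 grow→box=[12,13)
i=13: i≥r, start 0; Z[13]=0
i=14: i≥r, start 0; Z[14]=0
i=15: i≥r, start 0; Z[15]=0
i=16: i≥r, start 0; Z[16]=0
i=17: i≥r, start 0; Z[17]=1 grow→box=[17,18)
i=18: i≥r, start 0; Z[18]=3 grow→box=[18,21)
i=19: min(r-i=2, Z[1]=0)=0; Z[19]=0
i=20: min(r-i=1, Z[2]=3)=1; Z[20]=1
i=21: i≥r, start 0; Z[21]=0
i=22: i≥r, start 0; Z[22]=1 grow→box=[22,23)
i=23: i≥r, start 0; Z[23]=1 grow→box=[23,24)
i=24: i≥r, start 0; Z[24]=3 grow→box=[24,27)
i=25: min(r-i=2, Z[1]=0)=0; Z[25]=0
i=26: min(r-i=1, Z[2]=3)=1; Z[26]=1
i=27: i≥r, start 0; Z[27]=2 grow→box=[27,29)
i=28: min(r-i=1, Z[1]=0)=0; Z[28]=0
i=29: i≥r, start 0; Z[29]=0
i=30: i≥r, start 0; Z[30]=0
i=31: i≥r, start 0; Z[31]=0
i=32: i≥r, start 0; Z[32]=0
i=33: i≥r, start 0; Z[33]=0
i=34: i≥r, start 0; Z[34]=1 grow→box=[34,35)
i=35: i≥r, start 0; Z[35]=0
i=36: i≥r, start 0; Z[36]=0
i=37: i≥r, start 0; Z[37]=0
i=38: i≥r, start 0; Z[38]=0
i=39: i≥r, start 0; Z[39]=1 grow→box=[39,40)

[40, 0, 3, 0, 1, 0, 0, 0, 0, 0, 1, 0, 1, 0, 0, 0, 0, 1, 3, 0, 1, 0, 1, 1, 3, 0, 1, 2, 0, 0, 0, 0, 0, 0, 1, 0, 0, 0, 0, 1]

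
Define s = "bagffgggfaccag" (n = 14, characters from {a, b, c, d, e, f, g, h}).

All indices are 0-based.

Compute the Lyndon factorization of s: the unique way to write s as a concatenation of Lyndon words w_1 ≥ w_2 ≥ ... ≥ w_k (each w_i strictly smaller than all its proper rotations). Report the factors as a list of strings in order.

emit factor 1: 'b' (i=0, period=1)
emit factor 2: 'agffgggf' (i=1, period=8)
emit factor 3: 'accag' (i=9, period=5)

["b", "agffgggf", "accag"]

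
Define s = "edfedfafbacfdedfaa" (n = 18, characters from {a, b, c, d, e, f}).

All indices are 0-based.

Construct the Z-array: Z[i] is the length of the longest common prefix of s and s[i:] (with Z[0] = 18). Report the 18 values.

Z[0]=18
i=1: fresh scan; Z[1]=0
i=2: fresh scan; Z[2]=0
i=3: fresh scan; Z[3]=3 extend→box=[3,6)
i=4: min(r-i=2, Z[1]=0)=0; Z[4]=0
i=5: min(r-i=1, Z[2]=0)=0; Z[5]=0
i=6: fresh scan; Z[6]=0
i=7: fresh scan; Z[7]=0
i=8: fresh scan; Z[8]=0
i=9: fresh scan; Z[9]=0
i=10: fresh scan; Z[10]=0
i=11: fresh scan; Z[11]=0
i=12: fresh scan; Z[12]=0
i=13: fresh scan; Z[13]=3 extend→box=[13,16)
i=14: min(r-i=2, Z[1]=0)=0; Z[14]=0
i=15: min(r-i=1, Z[2]=0)=0; Z[15]=0
i=16: fresh scan; Z[16]=0
i=17: fresh scan; Z[17]=0

[18, 0, 0, 3, 0, 0, 0, 0, 0, 0, 0, 0, 0, 3, 0, 0, 0, 0]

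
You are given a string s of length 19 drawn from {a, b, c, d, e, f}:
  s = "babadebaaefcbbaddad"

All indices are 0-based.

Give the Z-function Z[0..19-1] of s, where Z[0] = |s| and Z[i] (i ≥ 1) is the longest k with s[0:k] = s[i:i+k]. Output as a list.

Z[0]=19
i=1: i≥r, start 0; Z[1]=0
i=2: i≥r, start 0; Z[2]=2 grow→box=[2,4)
i=3: min(r-i=1, Z[1]=0)=0; Z[3]=0
i=4: i≥r, start 0; Z[4]=0
i=5: i≥r, start 0; Z[5]=0
i=6: i≥r, start 0; Z[6]=2 grow→box=[6,8)
i=7: min(r-i=1, Z[1]=0)=0; Z[7]=0
i=8: i≥r, start 0; Z[8]=0
i=9: i≥r, start 0; Z[9]=0
i=10: i≥r, start 0; Z[10]=0
i=11: i≥r, start 0; Z[11]=0
i=12: i≥r, start 0; Z[12]=1 grow→box=[12,13)
i=13: i≥r, start 0; Z[13]=2 grow→box=[13,15)
i=14: min(r-i=1, Z[1]=0)=0; Z[14]=0
i=15: i≥r, start 0; Z[15]=0
i=16: i≥r, start 0; Z[16]=0
i=17: i≥r, start 0; Z[17]=0
i=18: i≥r, start 0; Z[18]=0

[19, 0, 2, 0, 0, 0, 2, 0, 0, 0, 0, 0, 1, 2, 0, 0, 0, 0, 0]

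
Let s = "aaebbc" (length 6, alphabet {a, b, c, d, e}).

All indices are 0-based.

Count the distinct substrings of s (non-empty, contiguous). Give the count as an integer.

19

sorted suffixes:
  #0 SA[0]=0  'aaebbc'
  #1 SA[1]=1  'aebbc'
  #2 SA[2]=3  'bbc'
  #3 SA[3]=4  'bc'
  #4 SA[4]=5  'c'
  #5 SA[5]=2  'ebbc'

SA = [0, 1, 3, 4, 5, 2]
rank  pair      lcp
   1  s[0:],s[1:]  1  'a'
   2  s[1:],s[3:]  0  ''
   3  s[3:],s[4:]  1  'b'
   4  s[4:],s[5:]  0  ''
   5  s[5:],s[2:]  0  ''

n(n+1)/2 = 6·7/2 = 21
Σ LCP = 0 + 1 + 0 + 1 + 0 + 0 = 2
distinct = 21 − 2 = 19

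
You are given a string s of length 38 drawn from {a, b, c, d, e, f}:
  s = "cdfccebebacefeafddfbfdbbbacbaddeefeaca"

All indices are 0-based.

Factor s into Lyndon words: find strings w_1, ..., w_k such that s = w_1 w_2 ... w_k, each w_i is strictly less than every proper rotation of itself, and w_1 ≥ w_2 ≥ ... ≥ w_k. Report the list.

emit factor 1: 'cdf' (i=0, period=3)
emit factor 2: 'cce' (i=3, period=3)
emit factor 3: 'be' (i=6, period=2)
emit factor 4: 'b' (i=8, period=1)
emit factor 5: 'acefeafddfbfdbbb' (i=9, period=16)
emit factor 6: 'acbaddeefe' (i=25, period=10)
emit factor 7: 'ac' (i=35, period=2)
emit factor 8: 'a' (i=37, period=1)

["cdf", "cce", "be", "b", "acefeafddfbfdbbb", "acbaddeefe", "ac", "a"]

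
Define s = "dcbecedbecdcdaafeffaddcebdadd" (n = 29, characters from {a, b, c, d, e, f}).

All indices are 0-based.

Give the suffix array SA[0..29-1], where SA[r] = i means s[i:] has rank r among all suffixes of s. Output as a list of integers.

[13, 26, 19, 14, 24, 7, 2, 1, 11, 9, 22, 4, 28, 12, 25, 6, 0, 10, 21, 27, 20, 23, 8, 3, 5, 16, 18, 15, 17]

sorted suffixes:
  #0 SA[0]=13  'aafeffaddcebdadd'
  #1 SA[1]=26  'add'
  #2 SA[2]=19  'addcebdadd'
  #3 SA[3]=14  'afeffaddcebdadd'
  #4 SA[4]=24  'bdadd'
  #5 SA[5]=7  'becdcdaafeffaddcebdadd'
  #6 SA[6]=2  'becedbecdcdaafeffaddcebdadd'
  #7 SA[7]=1  'cbecedbecdcdaafeffaddcebdadd'
  #8 SA[8]=11  'cdaafeffaddcebdadd'
  #9 SA[9]=9  'cdcdaafeffaddcebdadd'
  #10 SA[10]=22  'cebdadd'
  #11 SA[11]=4  'cedbecdcdaafeffaddcebdadd'
  #12 SA[12]=28  'd'
  #13 SA[13]=12  'daafeffaddcebdadd'
  #14 SA[14]=25  'dadd'
  #15 SA[15]=6  'dbecdcdaafeffaddcebdadd'
  #16 SA[16]=0  'dcbecedbecdcdaafeffaddcebdadd'
  #17 SA[17]=10  'dcdaafeffaddcebdadd'
  #18 SA[18]=21  'dcebdadd'
  #19 SA[19]=27  'dd'
  #20 SA[20]=20  'ddcebdadd'
  #21 SA[21]=23  'ebdadd'
  #22 SA[22]=8  'ecdcdaafeffaddcebdadd'
  #23 SA[23]=3  'ecedbecdcdaafeffaddcebdadd'
  #24 SA[24]=5  'edbecdcdaafeffaddcebdadd'
  #25 SA[25]=16  'effaddcebdadd'
  #26 SA[26]=18  'faddcebdadd'
  #27 SA[27]=15  'feffaddcebdadd'
  #28 SA[28]=17  'ffaddcebdadd'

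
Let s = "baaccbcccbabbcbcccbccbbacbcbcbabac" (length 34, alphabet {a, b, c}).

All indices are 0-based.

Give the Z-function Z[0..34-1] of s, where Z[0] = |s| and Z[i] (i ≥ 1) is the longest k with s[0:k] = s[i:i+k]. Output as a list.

Z[0]=34
i=1: fresh scan; Z[1]=0
i=2: fresh scan; Z[2]=0
i=3: fresh scan; Z[3]=0
i=4: fresh scan; Z[4]=0
i=5: fresh scan; Z[5]=1 grow→box=[5,6)
i=6: fresh scan; Z[6]=0
i=7: fresh scan; Z[7]=0
i=8: fresh scan; Z[8]=0
i=9: fresh scan; Z[9]=2 grow→box=[9,11)
i=10: min(r-i=1, Z[1]=0)=0; Z[10]=0
i=11: fresh scan; Z[11]=1 grow→box=[11,12)
i=12: fresh scan; Z[12]=1 grow→box=[12,13)
i=13: fresh scan; Z[13]=0
i=14: fresh scan; Z[14]=1 grow→box=[14,15)
i=15: fresh scan; Z[15]=0
i=16: fresh scan; Z[16]=0
i=17: fresh scan; Z[17]=0
i=18: fresh scan; Z[18]=1 grow→box=[18,19)
i=19: fresh scan; Z[19]=0
i=20: fresh scan; Z[20]=0
i=21: fresh scan; Z[21]=1 grow→box=[21,22)
i=22: fresh scan; Z[22]=2 grow→box=[22,24)
i=23: min(r-i=1, Z[1]=0)=0; Z[23]=0
i=24: fresh scan; Z[24]=0
i=25: fresh scan; Z[25]=1 grow→box=[25,26)
i=26: fresh scan; Z[26]=0
i=27: fresh scan; Z[27]=1 grow→box=[27,28)
i=28: fresh scan; Z[28]=0
i=29: fresh scan; Z[29]=2 grow→box=[29,31)
i=30: min(r-i=1, Z[1]=0)=0; Z[30]=0
i=31: fresh scan; Z[31]=2 grow→box=[31,33)
i=32: min(r-i=1, Z[1]=0)=0; Z[32]=0
i=33: fresh scan; Z[33]=0

[34, 0, 0, 0, 0, 1, 0, 0, 0, 2, 0, 1, 1, 0, 1, 0, 0, 0, 1, 0, 0, 1, 2, 0, 0, 1, 0, 1, 0, 2, 0, 2, 0, 0]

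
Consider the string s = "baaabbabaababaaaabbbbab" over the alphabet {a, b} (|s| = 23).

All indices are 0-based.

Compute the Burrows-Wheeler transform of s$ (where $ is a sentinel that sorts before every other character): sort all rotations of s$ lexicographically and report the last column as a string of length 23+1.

rank  rotation                  last
    0  $baaabbabaababaaaabbbbab  b
    1  aaaabbbbab$baaabbabaabab  b
    2  aaabbabaababaaaabbbbab$b  b
    3  aaabbbbab$baaabbabaababa  a
    4  aababaaaabbbbab$baaabbab  b
    5  aabbabaababaaaabbbbab$ba  a
    6  aabbbbab$baaabbabaababaa  a
    7  ab$baaabbabaababaaaabbbb  b
    8  abaaaabbbbab$baaabbabaab  b
    9  abaababaaaabbbbab$baaabb  b
   10  ababaaaabbbbab$baaabbaba  a
   11  abbabaababaaaabbbbab$baa  a
   12  abbbbab$baaabbabaababaaa  a
   13  b$baaabbabaababaaaabbbba  a
   14  baaaabbbbab$baaabbabaaba  a
   15  baaabbabaababaaaabbbbab$  $
   16  baababaaaabbbbab$baaabba  a
   17  bab$baaabbabaababaaaabbb  b
   18  babaaaabbbbab$baaabbabaa  a
   19  babaababaaaabbbbab$baaab  b
   20  bbab$baaabbabaababaaaabb  b
   21  bbabaababaaaabbbbab$baaa  a
   22  bbbab$baaabbabaababaaaab  b
   23  bbbbab$baaabbabaababaaaa  a

bbbabaabbbaaaaa$ababbaba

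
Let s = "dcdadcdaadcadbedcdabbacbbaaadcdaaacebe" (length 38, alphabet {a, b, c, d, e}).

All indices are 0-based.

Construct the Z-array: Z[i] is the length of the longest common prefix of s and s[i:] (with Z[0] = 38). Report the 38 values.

Z[0]=38
i=1: outside box; Z[1]=0
i=2: outside box; Z[2]=1 scan→box=[2,3)
i=3: outside box; Z[3]=0
i=4: outside box; Z[4]=4 scan→box=[4,8)
i=5: min(r-i=3, Z[1]=0)=0; Z[5]=0
i=6: min(r-i=2, Z[2]=1)=1; Z[6]=1
i=7: min(r-i=1, Z[3]=0)=0; Z[7]=0
i=8: outside box; Z[8]=0
i=9: outside box; Z[9]=2 scan→box=[9,11)
i=10: min(r-i=1, Z[1]=0)=0; Z[10]=0
i=11: outside box; Z[11]=0
i=12: outside box; Z[12]=1 scan→box=[12,13)
i=13: outside box; Z[13]=0
i=14: outside box; Z[14]=0
i=15: outside box; Z[15]=4 scan→box=[15,19)
i=16: min(r-i=3, Z[1]=0)=0; Z[16]=0
i=17: min(r-i=2, Z[2]=1)=1; Z[17]=1
i=18: min(r-i=1, Z[3]=0)=0; Z[18]=0
i=19: outside box; Z[19]=0
i=20: outside box; Z[20]=0
i=21: outside box; Z[21]=0
i=22: outside box; Z[22]=0
i=23: outside box; Z[23]=0
i=24: outside box; Z[24]=0
i=25: outside box; Z[25]=0
i=26: outside box; Z[26]=0
i=27: outside box; Z[27]=0
i=28: outside box; Z[28]=4 scan→box=[28,32)
i=29: min(r-i=3, Z[1]=0)=0; Z[29]=0
i=30: min(r-i=2, Z[2]=1)=1; Z[30]=1
i=31: min(r-i=1, Z[3]=0)=0; Z[31]=0
i=32: outside box; Z[32]=0
i=33: outside box; Z[33]=0
i=34: outside box; Z[34]=0
i=35: outside box; Z[35]=0
i=36: outside box; Z[36]=0
i=37: outside box; Z[37]=0

[38, 0, 1, 0, 4, 0, 1, 0, 0, 2, 0, 0, 1, 0, 0, 4, 0, 1, 0, 0, 0, 0, 0, 0, 0, 0, 0, 0, 4, 0, 1, 0, 0, 0, 0, 0, 0, 0]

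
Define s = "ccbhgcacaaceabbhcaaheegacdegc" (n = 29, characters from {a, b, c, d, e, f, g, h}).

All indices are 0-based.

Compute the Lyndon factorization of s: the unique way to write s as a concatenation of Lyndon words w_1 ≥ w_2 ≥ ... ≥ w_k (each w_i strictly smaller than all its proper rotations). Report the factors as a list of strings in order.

emit factor 1: 'c' (i=0, period=1)
emit factor 2: 'c' (i=1, period=1)
emit factor 3: 'bhgc' (i=2, period=4)
emit factor 4: 'ac' (i=6, period=2)
emit factor 5: 'aaceabbhcaaheegacdegc' (i=8, period=21)

["c", "c", "bhgc", "ac", "aaceabbhcaaheegacdegc"]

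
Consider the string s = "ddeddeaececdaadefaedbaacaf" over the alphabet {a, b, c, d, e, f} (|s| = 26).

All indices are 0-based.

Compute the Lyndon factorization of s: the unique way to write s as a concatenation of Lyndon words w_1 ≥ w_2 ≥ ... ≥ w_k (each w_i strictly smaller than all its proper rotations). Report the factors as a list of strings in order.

["dde", "dde", "aececd", "aadefaedb", "aacaf"]

emit factor 1: 'dde' (i=0, period=3)
emit factor 2: 'dde' (i=3, period=3)
emit factor 3: 'aececd' (i=6, period=6)
emit factor 4: 'aadefaedb' (i=12, period=9)
emit factor 5: 'aacaf' (i=21, period=5)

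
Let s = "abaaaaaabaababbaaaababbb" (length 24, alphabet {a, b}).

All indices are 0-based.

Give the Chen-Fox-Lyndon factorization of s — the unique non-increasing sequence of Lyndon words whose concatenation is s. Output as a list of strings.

["ab", "aaaaaabaababbaaaababbb"]

emit factor 1: 'ab' (i=0, period=2)
emit factor 2: 'aaaaaabaababbaaaababbb' (i=2, period=22)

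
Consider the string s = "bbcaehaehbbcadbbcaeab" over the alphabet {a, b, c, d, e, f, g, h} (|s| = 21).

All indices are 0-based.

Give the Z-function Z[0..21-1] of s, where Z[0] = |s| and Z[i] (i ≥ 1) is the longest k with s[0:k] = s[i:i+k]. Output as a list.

[21, 1, 0, 0, 0, 0, 0, 0, 0, 4, 1, 0, 0, 0, 5, 1, 0, 0, 0, 0, 1]

Z[0]=21
i=1: fresh scan; Z[1]=1 scan→box=[1,2)
i=2: fresh scan; Z[2]=0
i=3: fresh scan; Z[3]=0
i=4: fresh scan; Z[4]=0
i=5: fresh scan; Z[5]=0
i=6: fresh scan; Z[6]=0
i=7: fresh scan; Z[7]=0
i=8: fresh scan; Z[8]=0
i=9: fresh scan; Z[9]=4 scan→box=[9,13)
i=10: min(r-i=3, Z[1]=1)=1; Z[10]=1
i=11: min(r-i=2, Z[2]=0)=0; Z[11]=0
i=12: min(r-i=1, Z[3]=0)=0; Z[12]=0
i=13: fresh scan; Z[13]=0
i=14: fresh scan; Z[14]=5 scan→box=[14,19)
i=15: min(r-i=4, Z[1]=1)=1; Z[15]=1
i=16: min(r-i=3, Z[2]=0)=0; Z[16]=0
i=17: min(r-i=2, Z[3]=0)=0; Z[17]=0
i=18: min(r-i=1, Z[4]=0)=0; Z[18]=0
i=19: fresh scan; Z[19]=0
i=20: fresh scan; Z[20]=1 scan→box=[20,21)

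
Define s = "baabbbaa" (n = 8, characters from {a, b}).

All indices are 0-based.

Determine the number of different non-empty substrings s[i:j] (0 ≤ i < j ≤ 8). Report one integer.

26

rank→(start, suffix):
  0 → (7, 'a')
  1 → (6, 'aa')
  2 → (1, 'aabbbaa')
  3 → (2, 'abbbaa')
  4 → (5, 'baa')
  5 → (0, 'baabbbaa')
  6 → (4, 'bbaa')
  7 → (3, 'bbbaa')

SA = [7, 6, 1, 2, 5, 0, 4, 3]
i: (SA[i-1],SA[i]) lcp shared
  1: (7,6) 1 'a'
  2: (6,1) 2 'aa'
  3: (1,2) 1 'a'
  4: (2,5) 0 ''
  5: (5,0) 3 'baa'
  6: (0,4) 1 'b'
  7: (4,3) 2 'bb'

n(n+1)/2 = 8·9/2 = 36
Σ LCP = 0 + 1 + 2 + 1 + 0 + 3 + 1 + 2 = 10
distinct = 36 − 10 = 26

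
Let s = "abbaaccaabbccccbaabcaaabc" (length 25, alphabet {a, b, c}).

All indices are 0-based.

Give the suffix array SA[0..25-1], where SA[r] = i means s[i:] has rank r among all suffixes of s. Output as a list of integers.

sorted suffixes:
  #0 SA[0]=20  'aaabc'
  #1 SA[1]=7  'aabbccccbaabcaaabc'
  #2 SA[2]=21  'aabc'
  #3 SA[3]=16  'aabcaaabc'
  #4 SA[4]=3  'aaccaabbccccbaabcaaabc'
  #5 SA[5]=0  'abbaaccaabbccccbaabcaaabc'
  #6 SA[6]=8  'abbccccbaabcaaabc'
  #7 SA[7]=22  'abc'
  #8 SA[8]=17  'abcaaabc'
  #9 SA[9]=4  'accaabbccccbaabcaaabc'
  #10 SA[10]=15  'baabcaaabc'
  #11 SA[11]=2  'baaccaabbccccbaabcaaabc'
  #12 SA[12]=1  'bbaaccaabbccccbaabcaaabc'
  #13 SA[13]=9  'bbccccbaabcaaabc'
  #14 SA[14]=23  'bc'
  #15 SA[15]=18  'bcaaabc'
  #16 SA[16]=10  'bccccbaabcaaabc'
  #17 SA[17]=24  'c'
  #18 SA[18]=19  'caaabc'
  #19 SA[19]=6  'caabbccccbaabcaaabc'
  #20 SA[20]=14  'cbaabcaaabc'
  #21 SA[21]=5  'ccaabbccccbaabcaaabc'
  #22 SA[22]=13  'ccbaabcaaabc'
  #23 SA[23]=12  'cccbaabcaaabc'
  #24 SA[24]=11  'ccccbaabcaaabc'

[20, 7, 21, 16, 3, 0, 8, 22, 17, 4, 15, 2, 1, 9, 23, 18, 10, 24, 19, 6, 14, 5, 13, 12, 11]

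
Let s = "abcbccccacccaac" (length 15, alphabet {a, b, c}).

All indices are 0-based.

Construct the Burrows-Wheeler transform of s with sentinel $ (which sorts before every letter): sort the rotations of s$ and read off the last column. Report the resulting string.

rank  rotation          last
    0  $abcbccccacccaac  c
    1  aac$abcbccccaccc  c
    2  abcbccccacccaac$  $
    3  ac$abcbccccaccca  a
    4  acccaac$abcbcccc  c
    5  bcbccccacccaac$a  a
    6  bccccacccaac$abc  c
    7  c$abcbccccacccaa  a
    8  caac$abcbccccacc  c
    9  cacccaac$abcbccc  c
   10  cbccccacccaac$ab  b
   11  ccaac$abcbccccac  c
   12  ccacccaac$abcbcc  c
   13  cccaac$abcbcccca  a
   14  cccacccaac$abcbc  c
   15  ccccacccaac$abcb  b

cc$acacaccbccacb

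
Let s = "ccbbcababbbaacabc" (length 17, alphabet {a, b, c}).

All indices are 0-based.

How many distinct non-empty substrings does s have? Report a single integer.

rank→(start, suffix):
  0 → (11, 'aacabc')
  1 → (5, 'ababbbaacabc')
  2 → (7, 'abbbaacabc')
  3 → (14, 'abc')
  4 → (12, 'acabc')
  5 → (10, 'baacabc')
  6 → (6, 'babbbaacabc')
  7 → (9, 'bbaacabc')
  8 → (8, 'bbbaacabc')
  9 → (2, 'bbcababbbaacabc')
  10 → (15, 'bc')
  11 → (3, 'bcababbbaacabc')
  12 → (16, 'c')
  13 → (4, 'cababbbaacabc')
  14 → (13, 'cabc')
  15 → (1, 'cbbcababbbaacabc')
  16 → (0, 'ccbbcababbbaacabc')

SA = [11, 5, 7, 14, 12, 10, 6, 9, 8, 2, 15, 3, 16, 4, 13, 1, 0]
i: (SA[i-1],SA[i]) lcp shared
  1: (11,5) 1 'a'
  2: (5,7) 2 'ab'
  3: (7,14) 2 'ab'
  4: (14,12) 1 'a'
  5: (12,10) 0 ''
  6: (10,6) 2 'ba'
  7: (6,9) 1 'b'
  8: (9,8) 2 'bb'
  9: (8,2) 2 'bb'
  10: (2,15) 1 'b'
  11: (15,3) 2 'bc'
  12: (3,16) 0 ''
  13: (16,4) 1 'c'
  14: (4,13) 3 'cab'
  15: (13,1) 1 'c'
  16: (1,0) 1 'c'

n(n+1)/2 = 17·18/2 = 153
Σ LCP = 0 + 1 + 2 + 2 + 1 + 0 + 2 + 1 + 2 + 2 + 1 + 2 + 0 + 1 + 3 + 1 + 1 = 22
distinct = 153 − 22 = 131

131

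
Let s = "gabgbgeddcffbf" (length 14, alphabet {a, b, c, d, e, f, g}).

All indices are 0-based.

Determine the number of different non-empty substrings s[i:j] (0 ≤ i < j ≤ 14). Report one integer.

rank→(start, suffix):
  0 → (1, 'abgbgeddcffbf')
  1 → (12, 'bf')
  2 → (2, 'bgbgeddcffbf')
  3 → (4, 'bgeddcffbf')
  4 → (9, 'cffbf')
  5 → (8, 'dcffbf')
  6 → (7, 'ddcffbf')
  7 → (6, 'eddcffbf')
  8 → (13, 'f')
  9 → (11, 'fbf')
  10 → (10, 'ffbf')
  11 → (0, 'gabgbgeddcffbf')
  12 → (3, 'gbgeddcffbf')
  13 → (5, 'geddcffbf')

SA = [1, 12, 2, 4, 9, 8, 7, 6, 13, 11, 10, 0, 3, 5]
[i] adj suffixes → lcp
  [1] 1/12 → 0 ('')
  [2] 12/2 → 1 ('b')
  [3] 2/4 → 2 ('bg')
  [4] 4/9 → 0 ('')
  [5] 9/8 → 0 ('')
  [6] 8/7 → 1 ('d')
  [7] 7/6 → 0 ('')
  [8] 6/13 → 0 ('')
  [9] 13/11 → 1 ('f')
  [10] 11/10 → 1 ('f')
  [11] 10/0 → 0 ('')
  [12] 0/3 → 1 ('g')
  [13] 3/5 → 1 ('g')

n(n+1)/2 = 14·15/2 = 105
Σ LCP = 0 + 0 + 1 + 2 + 0 + 0 + 1 + 0 + 0 + 1 + 1 + 0 + 1 + 1 = 8
distinct = 105 − 8 = 97

97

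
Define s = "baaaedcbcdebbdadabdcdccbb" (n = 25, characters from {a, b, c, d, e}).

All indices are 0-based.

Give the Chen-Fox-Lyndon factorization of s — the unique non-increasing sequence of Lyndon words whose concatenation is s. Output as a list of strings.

["b", "aaaedcbcdebbdadabdcdccbb"]

emit factor 1: 'b' (i=0, period=1)
emit factor 2: 'aaaedcbcdebbdadabdcdccbb' (i=1, period=24)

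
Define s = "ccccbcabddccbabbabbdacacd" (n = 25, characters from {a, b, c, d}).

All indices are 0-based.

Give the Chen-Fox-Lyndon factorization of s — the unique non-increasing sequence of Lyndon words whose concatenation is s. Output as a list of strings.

emit factor 1: 'c' (i=0, period=1)
emit factor 2: 'c' (i=1, period=1)
emit factor 3: 'c' (i=2, period=1)
emit factor 4: 'c' (i=3, period=1)
emit factor 5: 'bc' (i=4, period=2)
emit factor 6: 'abddccb' (i=6, period=7)
emit factor 7: 'abbabbdacacd' (i=13, period=12)

["c", "c", "c", "c", "bc", "abddccb", "abbabbdacacd"]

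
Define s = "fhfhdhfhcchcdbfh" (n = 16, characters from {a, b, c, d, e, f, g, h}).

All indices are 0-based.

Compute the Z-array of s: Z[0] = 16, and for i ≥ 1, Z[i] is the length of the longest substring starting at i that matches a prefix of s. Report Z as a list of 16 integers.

Z[0]=16
i=1: i≥r, start 0; Z[1]=0
i=2: i≥r, start 0; Z[2]=2 extend→box=[2,4)
i=3: min(r-i=1, Z[1]=0)=0; Z[3]=0
i=4: i≥r, start 0; Z[4]=0
i=5: i≥r, start 0; Z[5]=0
i=6: i≥r, start 0; Z[6]=2 extend→box=[6,8)
i=7: min(r-i=1, Z[1]=0)=0; Z[7]=0
i=8: i≥r, start 0; Z[8]=0
i=9: i≥r, start 0; Z[9]=0
i=10: i≥r, start 0; Z[10]=0
i=11: i≥r, start 0; Z[11]=0
i=12: i≥r, start 0; Z[12]=0
i=13: i≥r, start 0; Z[13]=0
i=14: i≥r, start 0; Z[14]=2 extend→box=[14,16)
i=15: min(r-i=1, Z[1]=0)=0; Z[15]=0

[16, 0, 2, 0, 0, 0, 2, 0, 0, 0, 0, 0, 0, 0, 2, 0]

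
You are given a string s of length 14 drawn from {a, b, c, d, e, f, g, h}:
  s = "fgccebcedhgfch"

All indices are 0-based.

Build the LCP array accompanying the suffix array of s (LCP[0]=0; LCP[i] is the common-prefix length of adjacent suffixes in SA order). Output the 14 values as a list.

rank→(start, suffix):
  0 → (5, 'bcedhgfch')
  1 → (2, 'ccebcedhgfch')
  2 → (3, 'cebcedhgfch')
  3 → (6, 'cedhgfch')
  4 → (12, 'ch')
  5 → (8, 'dhgfch')
  6 → (4, 'ebcedhgfch')
  7 → (7, 'edhgfch')
  8 → (11, 'fch')
  9 → (0, 'fgccebcedhgfch')
  10 → (1, 'gccebcedhgfch')
  11 → (10, 'gfch')
  12 → (13, 'h')
  13 → (9, 'hgfch')

SA = [5, 2, 3, 6, 12, 8, 4, 7, 11, 0, 1, 10, 13, 9]
i: (SA[i-1],SA[i]) lcp shared
  1: (5,2) 0 ''
  2: (2,3) 1 'c'
  3: (3,6) 2 'ce'
  4: (6,12) 1 'c'
  5: (12,8) 0 ''
  6: (8,4) 0 ''
  7: (4,7) 1 'e'
  8: (7,11) 0 ''
  9: (11,0) 1 'f'
  10: (0,1) 0 ''
  11: (1,10) 1 'g'
  12: (10,13) 0 ''
  13: (13,9) 1 'h'

[0, 0, 1, 2, 1, 0, 0, 1, 0, 1, 0, 1, 0, 1]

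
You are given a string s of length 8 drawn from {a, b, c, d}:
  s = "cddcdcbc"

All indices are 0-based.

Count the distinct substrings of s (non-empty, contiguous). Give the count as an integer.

29

rank→(start, suffix):
  0 → (6, 'bc')
  1 → (7, 'c')
  2 → (5, 'cbc')
  3 → (3, 'cdcbc')
  4 → (0, 'cddcdcbc')
  5 → (4, 'dcbc')
  6 → (2, 'dcdcbc')
  7 → (1, 'ddcdcbc')

SA = [6, 7, 5, 3, 0, 4, 2, 1]
i: (SA[i-1],SA[i]) lcp shared
  1: (6,7) 0 ''
  2: (7,5) 1 'c'
  3: (5,3) 1 'c'
  4: (3,0) 2 'cd'
  5: (0,4) 0 ''
  6: (4,2) 2 'dc'
  7: (2,1) 1 'd'

n(n+1)/2 = 8·9/2 = 36
Σ LCP = 0 + 0 + 1 + 1 + 2 + 0 + 2 + 1 = 7
distinct = 36 − 7 = 29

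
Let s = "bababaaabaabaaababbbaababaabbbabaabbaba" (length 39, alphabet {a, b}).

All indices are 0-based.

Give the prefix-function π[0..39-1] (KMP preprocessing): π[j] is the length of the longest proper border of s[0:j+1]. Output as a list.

[0, 0, 1, 2, 3, 4, 0, 0, 1, 2, 0, 1, 2, 0, 0, 1, 2, 3, 1, 1, 2, 0, 1, 2, 3, 4, 0, 1, 1, 1, 2, 3, 4, 0, 1, 1, 2, 3, 4]

π[0] = 0
j=1 s[j]='a': π[1]=0 (border '')
j=2 s[j]='b': π[2]=1 (border 'b')
j=3 s[j]='a': π[3]=2 (border 'ba')
j=4 s[j]='b': π[4]=3 (border 'bab')
j=5 s[j]='a': π[5]=4 (border 'baba')
j=6 s[j]='a': k: 4→2→0; π[6]=0 (border '')
j=7 s[j]='a': π[7]=0 (border '')
j=8 s[j]='b': π[8]=1 (border 'b')
j=9 s[j]='a': π[9]=2 (border 'ba')
j=10 s[j]='a': k: 2→0; π[10]=0 (border '')
j=11 s[j]='b': π[11]=1 (border 'b')
j=12 s[j]='a': π[12]=2 (border 'ba')
j=13 s[j]='a': k: 2→0; π[13]=0 (border '')
j=14 s[j]='a': π[14]=0 (border '')
j=15 s[j]='b': π[15]=1 (border 'b')
j=16 s[j]='a': π[16]=2 (border 'ba')
j=17 s[j]='b': π[17]=3 (border 'bab')
j=18 s[j]='b': k: 3→1→0; π[18]=1 (border 'b')
j=19 s[j]='b': k: 1→0; π[19]=1 (border 'b')
j=20 s[j]='a': π[20]=2 (border 'ba')
j=21 s[j]='a': k: 2→0; π[21]=0 (border '')
j=22 s[j]='b': π[22]=1 (border 'b')
j=23 s[j]='a': π[23]=2 (border 'ba')
j=24 s[j]='b': π[24]=3 (border 'bab')
j=25 s[j]='a': π[25]=4 (border 'baba')
j=26 s[j]='a': k: 4→2→0; π[26]=0 (border '')
j=27 s[j]='b': π[27]=1 (border 'b')
j=28 s[j]='b': k: 1→0; π[28]=1 (border 'b')
j=29 s[j]='b': k: 1→0; π[29]=1 (border 'b')
j=30 s[j]='a': π[30]=2 (border 'ba')
j=31 s[j]='b': π[31]=3 (border 'bab')
j=32 s[j]='a': π[32]=4 (border 'baba')
j=33 s[j]='a': k: 4→2→0; π[33]=0 (border '')
j=34 s[j]='b': π[34]=1 (border 'b')
j=35 s[j]='b': k: 1→0; π[35]=1 (border 'b')
j=36 s[j]='a': π[36]=2 (border 'ba')
j=37 s[j]='b': π[37]=3 (border 'bab')
j=38 s[j]='a': π[38]=4 (border 'baba')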